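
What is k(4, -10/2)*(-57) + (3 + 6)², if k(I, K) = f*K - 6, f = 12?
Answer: 3843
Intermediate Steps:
k(I, K) = -6 + 12*K (k(I, K) = 12*K - 6 = -6 + 12*K)
k(4, -10/2)*(-57) + (3 + 6)² = (-6 + 12*(-10/2))*(-57) + (3 + 6)² = (-6 + 12*(-10*½))*(-57) + 9² = (-6 + 12*(-5))*(-57) + 81 = (-6 - 60)*(-57) + 81 = -66*(-57) + 81 = 3762 + 81 = 3843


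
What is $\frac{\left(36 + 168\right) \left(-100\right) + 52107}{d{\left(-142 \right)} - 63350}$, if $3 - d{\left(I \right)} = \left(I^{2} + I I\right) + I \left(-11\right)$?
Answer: $- \frac{3523}{11693} \approx -0.30129$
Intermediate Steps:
$d{\left(I \right)} = 3 - 2 I^{2} + 11 I$ ($d{\left(I \right)} = 3 - \left(\left(I^{2} + I I\right) + I \left(-11\right)\right) = 3 - \left(\left(I^{2} + I^{2}\right) - 11 I\right) = 3 - \left(2 I^{2} - 11 I\right) = 3 - \left(- 11 I + 2 I^{2}\right) = 3 - 2 I^{2} + 11 I$)
$\frac{\left(36 + 168\right) \left(-100\right) + 52107}{d{\left(-142 \right)} - 63350} = \frac{\left(36 + 168\right) \left(-100\right) + 52107}{\left(3 - 2 \left(-142\right)^{2} + 11 \left(-142\right)\right) - 63350} = \frac{204 \left(-100\right) + 52107}{\left(3 - 40328 - 1562\right) - 63350} = \frac{-20400 + 52107}{\left(3 - 40328 - 1562\right) - 63350} = \frac{31707}{-41887 - 63350} = \frac{31707}{-105237} = 31707 \left(- \frac{1}{105237}\right) = - \frac{3523}{11693}$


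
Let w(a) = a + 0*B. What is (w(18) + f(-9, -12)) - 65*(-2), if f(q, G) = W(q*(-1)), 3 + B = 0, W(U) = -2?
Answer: 146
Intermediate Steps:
B = -3 (B = -3 + 0 = -3)
f(q, G) = -2
w(a) = a (w(a) = a + 0*(-3) = a + 0 = a)
(w(18) + f(-9, -12)) - 65*(-2) = (18 - 2) - 65*(-2) = 16 + 130 = 146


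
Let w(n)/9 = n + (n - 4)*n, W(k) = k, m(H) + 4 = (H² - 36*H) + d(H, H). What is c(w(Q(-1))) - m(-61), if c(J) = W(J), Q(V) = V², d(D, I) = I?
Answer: -5870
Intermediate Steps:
m(H) = -4 + H² - 35*H (m(H) = -4 + ((H² - 36*H) + H) = -4 + (H² - 35*H) = -4 + H² - 35*H)
w(n) = 9*n + 9*n*(-4 + n) (w(n) = 9*(n + (n - 4)*n) = 9*(n + (-4 + n)*n) = 9*(n + n*(-4 + n)) = 9*n + 9*n*(-4 + n))
c(J) = J
c(w(Q(-1))) - m(-61) = 9*(-1)²*(-3 + (-1)²) - (-4 + (-61)² - 35*(-61)) = 9*1*(-3 + 1) - (-4 + 3721 + 2135) = 9*1*(-2) - 1*5852 = -18 - 5852 = -5870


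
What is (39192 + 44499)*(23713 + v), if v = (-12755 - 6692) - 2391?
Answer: 156920625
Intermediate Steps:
v = -21838 (v = -19447 - 2391 = -21838)
(39192 + 44499)*(23713 + v) = (39192 + 44499)*(23713 - 21838) = 83691*1875 = 156920625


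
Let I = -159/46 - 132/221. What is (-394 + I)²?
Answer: 16375092958225/103347556 ≈ 1.5845e+5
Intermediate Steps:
I = -41211/10166 (I = -159*1/46 - 132*1/221 = -159/46 - 132/221 = -41211/10166 ≈ -4.0538)
(-394 + I)² = (-394 - 41211/10166)² = (-4046615/10166)² = 16375092958225/103347556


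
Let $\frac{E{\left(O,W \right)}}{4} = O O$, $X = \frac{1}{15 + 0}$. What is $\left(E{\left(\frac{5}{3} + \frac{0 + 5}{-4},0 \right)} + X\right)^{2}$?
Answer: $\frac{18769}{32400} \approx 0.57929$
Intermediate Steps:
$X = \frac{1}{15} \approx 0.066667$
$E{\left(O,W \right)} = 4 O^{2}$ ($E{\left(O,W \right)} = 4 O O = 4 O^{2}$)
$\left(E{\left(\frac{5}{3} + \frac{0 + 5}{-4},0 \right)} + X\right)^{2} = \left(4 \left(\frac{5}{3} + \frac{0 + 5}{-4}\right)^{2} + \frac{1}{15}\right)^{2} = \left(4 \left(5 \cdot \frac{1}{3} + 5 \left(- \frac{1}{4}\right)\right)^{2} + \frac{1}{15}\right)^{2} = \left(4 \left(\frac{5}{3} - \frac{5}{4}\right)^{2} + \frac{1}{15}\right)^{2} = \left(4 \left(\frac{5}{12}\right)^{2} + \frac{1}{15}\right)^{2} = \left(4 \cdot \frac{25}{144} + \frac{1}{15}\right)^{2} = \left(\frac{25}{36} + \frac{1}{15}\right)^{2} = \left(\frac{137}{180}\right)^{2} = \frac{18769}{32400}$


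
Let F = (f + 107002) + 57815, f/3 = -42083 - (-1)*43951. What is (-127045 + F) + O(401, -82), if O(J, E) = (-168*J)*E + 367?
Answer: 5567919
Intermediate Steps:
O(J, E) = 367 - 168*E*J (O(J, E) = -168*E*J + 367 = 367 - 168*E*J)
f = 5604 (f = 3*(-42083 - (-1)*43951) = 3*(-42083 - 1*(-43951)) = 3*(-42083 + 43951) = 3*1868 = 5604)
F = 170421 (F = (5604 + 107002) + 57815 = 112606 + 57815 = 170421)
(-127045 + F) + O(401, -82) = (-127045 + 170421) + (367 - 168*(-82)*401) = 43376 + (367 + 5524176) = 43376 + 5524543 = 5567919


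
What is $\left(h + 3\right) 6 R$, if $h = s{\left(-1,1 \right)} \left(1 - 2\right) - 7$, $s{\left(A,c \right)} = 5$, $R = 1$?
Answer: $-54$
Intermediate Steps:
$h = -12$ ($h = 5 \left(1 - 2\right) - 7 = 5 \left(-1\right) - 7 = -5 - 7 = -12$)
$\left(h + 3\right) 6 R = \left(-12 + 3\right) 6 \cdot 1 = \left(-9\right) 6 = -54$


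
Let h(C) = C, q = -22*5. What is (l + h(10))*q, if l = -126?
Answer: 12760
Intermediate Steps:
q = -110
(l + h(10))*q = (-126 + 10)*(-110) = -116*(-110) = 12760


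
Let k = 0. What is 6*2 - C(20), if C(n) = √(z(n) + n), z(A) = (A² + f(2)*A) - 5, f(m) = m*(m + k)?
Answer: 12 - 3*√55 ≈ -10.249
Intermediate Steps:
f(m) = m² (f(m) = m*(m + 0) = m*m = m²)
z(A) = -5 + A² + 4*A (z(A) = (A² + 2²*A) - 5 = (A² + 4*A) - 5 = -5 + A² + 4*A)
C(n) = √(-5 + n² + 5*n) (C(n) = √((-5 + n² + 4*n) + n) = √(-5 + n² + 5*n))
6*2 - C(20) = 6*2 - √(-5 + 20² + 5*20) = 12 - √(-5 + 400 + 100) = 12 - √495 = 12 - 3*√55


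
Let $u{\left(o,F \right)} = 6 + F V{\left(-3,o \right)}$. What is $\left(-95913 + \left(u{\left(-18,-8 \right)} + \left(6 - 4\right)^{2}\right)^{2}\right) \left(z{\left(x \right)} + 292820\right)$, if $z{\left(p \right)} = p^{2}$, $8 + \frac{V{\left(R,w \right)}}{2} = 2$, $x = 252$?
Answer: $-30172447348$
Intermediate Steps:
$V{\left(R,w \right)} = -12$ ($V{\left(R,w \right)} = -16 + 2 \cdot 2 = -16 + 4 = -12$)
$u{\left(o,F \right)} = 6 - 12 F$ ($u{\left(o,F \right)} = 6 + F \left(-12\right) = 6 - 12 F$)
$\left(-95913 + \left(u{\left(-18,-8 \right)} + \left(6 - 4\right)^{2}\right)^{2}\right) \left(z{\left(x \right)} + 292820\right) = \left(-95913 + \left(\left(6 - -96\right) + \left(6 - 4\right)^{2}\right)^{2}\right) \left(252^{2} + 292820\right) = \left(-95913 + \left(\left(6 + 96\right) + 2^{2}\right)^{2}\right) \left(63504 + 292820\right) = \left(-95913 + \left(102 + 4\right)^{2}\right) 356324 = \left(-95913 + 106^{2}\right) 356324 = \left(-95913 + 11236\right) 356324 = \left(-84677\right) 356324 = -30172447348$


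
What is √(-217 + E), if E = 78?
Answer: I*√139 ≈ 11.79*I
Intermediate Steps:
√(-217 + E) = √(-217 + 78) = √(-139) = I*√139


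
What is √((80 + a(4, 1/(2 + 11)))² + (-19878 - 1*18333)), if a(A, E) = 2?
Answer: 37*I*√23 ≈ 177.45*I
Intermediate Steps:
√((80 + a(4, 1/(2 + 11)))² + (-19878 - 1*18333)) = √((80 + 2)² + (-19878 - 1*18333)) = √(82² + (-19878 - 18333)) = √(6724 - 38211) = √(-31487) = 37*I*√23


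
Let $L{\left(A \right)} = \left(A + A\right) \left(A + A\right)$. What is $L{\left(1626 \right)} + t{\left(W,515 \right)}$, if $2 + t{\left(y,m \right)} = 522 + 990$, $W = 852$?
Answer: $10577014$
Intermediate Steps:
$L{\left(A \right)} = 4 A^{2}$ ($L{\left(A \right)} = 2 A 2 A = 4 A^{2}$)
$t{\left(y,m \right)} = 1510$ ($t{\left(y,m \right)} = -2 + \left(522 + 990\right) = -2 + 1512 = 1510$)
$L{\left(1626 \right)} + t{\left(W,515 \right)} = 4 \cdot 1626^{2} + 1510 = 4 \cdot 2643876 + 1510 = 10575504 + 1510 = 10577014$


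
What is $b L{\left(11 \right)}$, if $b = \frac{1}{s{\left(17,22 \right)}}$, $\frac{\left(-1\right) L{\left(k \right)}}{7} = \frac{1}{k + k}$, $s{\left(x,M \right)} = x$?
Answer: $- \frac{7}{374} \approx -0.018717$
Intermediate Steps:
$L{\left(k \right)} = - \frac{7}{2 k}$ ($L{\left(k \right)} = - \frac{7}{k + k} = - \frac{7}{2 k}$)
$b = \frac{1}{17} \approx 0.058824$
$b L{\left(11 \right)} = \frac{\left(- \frac{7}{2}\right) \frac{1}{11}}{17} = \frac{1}{17} \left(- \frac{7}{22}\right) = - \frac{7}{374}$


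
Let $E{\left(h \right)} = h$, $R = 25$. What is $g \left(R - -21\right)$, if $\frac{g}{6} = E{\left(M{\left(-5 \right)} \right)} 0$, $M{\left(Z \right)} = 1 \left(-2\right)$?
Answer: $0$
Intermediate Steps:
$M{\left(Z \right)} = -2$
$g = 0$ ($g = 6 \left(\left(-2\right) 0\right) = 6 \cdot 0 = 0$)
$g \left(R - -21\right) = 0 \left(25 - -21\right) = 0 \left(25 + 21\right) = 0 \cdot 46 = 0$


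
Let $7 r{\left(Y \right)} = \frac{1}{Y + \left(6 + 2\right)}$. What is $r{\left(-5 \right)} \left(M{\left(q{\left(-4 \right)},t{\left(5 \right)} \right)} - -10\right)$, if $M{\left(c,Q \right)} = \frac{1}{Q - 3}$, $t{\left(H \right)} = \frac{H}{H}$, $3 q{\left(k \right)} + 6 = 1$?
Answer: $\frac{19}{42} \approx 0.45238$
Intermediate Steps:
$q{\left(k \right)} = - \frac{5}{3}$ ($q{\left(k \right)} = -2 + \frac{1}{3} \cdot 1 = -2 + \frac{1}{3} = - \frac{5}{3}$)
$t{\left(H \right)} = 1$
$M{\left(c,Q \right)} = \frac{1}{-3 + Q}$
$r{\left(Y \right)} = \frac{1}{7 \left(8 + Y\right)}$ ($r{\left(Y \right)} = \frac{1}{7 \left(Y + \left(6 + 2\right)\right)} = \frac{1}{7 \left(Y + 8\right)} = \frac{1}{7 \left(8 + Y\right)}$)
$r{\left(-5 \right)} \left(M{\left(q{\left(-4 \right)},t{\left(5 \right)} \right)} - -10\right) = \frac{1}{7 \left(8 - 5\right)} \left(\frac{1}{-3 + 1} - -10\right) = \frac{1}{7 \cdot 3} \left(\frac{1}{-2} + 10\right) = \frac{1}{7} \cdot \frac{1}{3} \left(- \frac{1}{2} + 10\right) = \frac{1}{21} \cdot \frac{19}{2} = \frac{19}{42}$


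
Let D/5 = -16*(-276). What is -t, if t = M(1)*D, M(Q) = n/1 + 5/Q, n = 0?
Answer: -110400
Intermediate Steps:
M(Q) = 5/Q (M(Q) = 0/1 + 5/Q = 0*1 + 5/Q = 0 + 5/Q = 5/Q)
D = 22080 (D = 5*(-16*(-276)) = 5*4416 = 22080)
t = 110400 (t = (5/1)*22080 = (5*1)*22080 = 5*22080 = 110400)
-t = -1*110400 = -110400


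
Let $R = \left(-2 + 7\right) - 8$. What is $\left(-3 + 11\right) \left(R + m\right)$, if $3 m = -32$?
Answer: $- \frac{328}{3} \approx -109.33$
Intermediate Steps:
$m = - \frac{32}{3}$ ($m = \frac{1}{3} \left(-32\right) = - \frac{32}{3} \approx -10.667$)
$R = -3$ ($R = 5 - 8 = -3$)
$\left(-3 + 11\right) \left(R + m\right) = \left(-3 + 11\right) \left(-3 - \frac{32}{3}\right) = 8 \left(- \frac{41}{3}\right) = - \frac{328}{3}$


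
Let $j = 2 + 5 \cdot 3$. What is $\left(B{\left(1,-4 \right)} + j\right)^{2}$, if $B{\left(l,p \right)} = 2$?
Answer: $361$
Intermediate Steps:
$j = 17$ ($j = 2 + 15 = 17$)
$\left(B{\left(1,-4 \right)} + j\right)^{2} = \left(2 + 17\right)^{2} = 19^{2} = 361$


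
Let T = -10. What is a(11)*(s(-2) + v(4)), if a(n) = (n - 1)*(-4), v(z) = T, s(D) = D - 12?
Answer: 960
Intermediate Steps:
s(D) = -12 + D
v(z) = -10
a(n) = 4 - 4*n (a(n) = (-1 + n)*(-4) = 4 - 4*n)
a(11)*(s(-2) + v(4)) = (4 - 4*11)*((-12 - 2) - 10) = (4 - 44)*(-14 - 10) = -40*(-24) = 960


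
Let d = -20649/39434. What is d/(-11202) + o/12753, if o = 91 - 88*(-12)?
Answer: 168979578631/1877835328668 ≈ 0.089986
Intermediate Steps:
o = 1147 (o = 91 + 1056 = 1147)
d = -20649/39434 (d = -20649*1/39434 = -20649/39434 ≈ -0.52363)
d/(-11202) + o/12753 = -20649/39434/(-11202) + 1147/12753 = -20649/39434*(-1/11202) + 1147*(1/12753) = 6883/147246556 + 1147/12753 = 168979578631/1877835328668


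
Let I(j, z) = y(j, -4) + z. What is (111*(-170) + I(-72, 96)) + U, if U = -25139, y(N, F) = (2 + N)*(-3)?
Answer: -43703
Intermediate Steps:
y(N, F) = -6 - 3*N
I(j, z) = -6 + z - 3*j (I(j, z) = (-6 - 3*j) + z = -6 + z - 3*j)
(111*(-170) + I(-72, 96)) + U = (111*(-170) + (-6 + 96 - 3*(-72))) - 25139 = (-18870 + (-6 + 96 + 216)) - 25139 = (-18870 + 306) - 25139 = -18564 - 25139 = -43703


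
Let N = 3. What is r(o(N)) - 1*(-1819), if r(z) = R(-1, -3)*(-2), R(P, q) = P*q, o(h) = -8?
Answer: 1813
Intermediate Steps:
r(z) = -6 (r(z) = -1*(-3)*(-2) = 3*(-2) = -6)
r(o(N)) - 1*(-1819) = -6 - 1*(-1819) = -6 + 1819 = 1813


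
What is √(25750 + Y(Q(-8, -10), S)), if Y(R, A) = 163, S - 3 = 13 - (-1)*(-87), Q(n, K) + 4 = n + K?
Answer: √25913 ≈ 160.98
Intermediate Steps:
Q(n, K) = -4 + K + n (Q(n, K) = -4 + (n + K) = -4 + (K + n) = -4 + K + n)
S = -71 (S = 3 + (13 - (-1)*(-87)) = 3 + (13 - 1*87) = 3 + (13 - 87) = 3 - 74 = -71)
√(25750 + Y(Q(-8, -10), S)) = √(25750 + 163) = √25913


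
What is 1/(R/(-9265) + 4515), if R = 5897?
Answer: 9265/41825578 ≈ 0.00022152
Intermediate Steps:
1/(R/(-9265) + 4515) = 1/(5897/(-9265) + 4515) = 1/(5897*(-1/9265) + 4515) = 1/(-5897/9265 + 4515) = 1/(41825578/9265) = 9265/41825578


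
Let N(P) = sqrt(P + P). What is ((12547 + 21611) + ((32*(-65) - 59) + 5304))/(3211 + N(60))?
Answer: 119844153/10310401 - 74646*sqrt(30)/10310401 ≈ 11.584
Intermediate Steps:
N(P) = sqrt(2)*sqrt(P) (N(P) = sqrt(2*P) = sqrt(2)*sqrt(P))
((12547 + 21611) + ((32*(-65) - 59) + 5304))/(3211 + N(60)) = ((12547 + 21611) + ((32*(-65) - 59) + 5304))/(3211 + sqrt(2)*sqrt(60)) = (34158 + ((-2080 - 59) + 5304))/(3211 + sqrt(2)*(2*sqrt(15))) = (34158 + (-2139 + 5304))/(3211 + 2*sqrt(30)) = (34158 + 3165)/(3211 + 2*sqrt(30)) = 37323/(3211 + 2*sqrt(30))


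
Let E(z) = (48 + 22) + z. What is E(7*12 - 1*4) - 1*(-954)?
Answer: 1104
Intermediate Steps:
E(z) = 70 + z
E(7*12 - 1*4) - 1*(-954) = (70 + (7*12 - 1*4)) - 1*(-954) = (70 + (84 - 4)) + 954 = (70 + 80) + 954 = 150 + 954 = 1104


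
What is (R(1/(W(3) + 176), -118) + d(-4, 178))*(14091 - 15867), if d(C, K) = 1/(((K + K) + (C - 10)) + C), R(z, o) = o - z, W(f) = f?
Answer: 6339782760/30251 ≈ 2.0957e+5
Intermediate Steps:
d(C, K) = 1/(-10 + 2*C + 2*K) (d(C, K) = 1/((2*K + (-10 + C)) + C) = 1/((-10 + C + 2*K) + C) = 1/(-10 + 2*C + 2*K))
(R(1/(W(3) + 176), -118) + d(-4, 178))*(14091 - 15867) = ((-118 - 1/(3 + 176)) + 1/(2*(-5 - 4 + 178)))*(14091 - 15867) = ((-118 - 1/179) + (½)/169)*(-1776) = ((-118 - 1*1/179) + (½)*(1/169))*(-1776) = ((-118 - 1/179) + 1/338)*(-1776) = (-21123/179 + 1/338)*(-1776) = -7139395/60502*(-1776) = 6339782760/30251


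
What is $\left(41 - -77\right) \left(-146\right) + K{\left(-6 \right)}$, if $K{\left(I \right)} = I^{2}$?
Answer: $-17192$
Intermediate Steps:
$\left(41 - -77\right) \left(-146\right) + K{\left(-6 \right)} = \left(41 - -77\right) \left(-146\right) + \left(-6\right)^{2} = \left(41 + 77\right) \left(-146\right) + 36 = 118 \left(-146\right) + 36 = -17228 + 36 = -17192$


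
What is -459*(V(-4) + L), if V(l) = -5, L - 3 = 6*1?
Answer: -1836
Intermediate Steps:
L = 9 (L = 3 + 6*1 = 3 + 6 = 9)
-459*(V(-4) + L) = -459*(-5 + 9) = -459*4 = -51*36 = -1836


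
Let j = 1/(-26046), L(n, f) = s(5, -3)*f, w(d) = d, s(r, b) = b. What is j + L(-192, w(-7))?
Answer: 546965/26046 ≈ 21.000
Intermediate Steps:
L(n, f) = -3*f
j = -1/26046 ≈ -3.8394e-5
j + L(-192, w(-7)) = -1/26046 - 3*(-7) = -1/26046 + 21 = 546965/26046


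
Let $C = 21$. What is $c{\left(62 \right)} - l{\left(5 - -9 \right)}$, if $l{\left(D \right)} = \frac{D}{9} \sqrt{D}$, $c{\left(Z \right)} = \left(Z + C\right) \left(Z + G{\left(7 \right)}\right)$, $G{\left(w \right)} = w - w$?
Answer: $5146 - \frac{14 \sqrt{14}}{9} \approx 5140.2$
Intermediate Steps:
$G{\left(w \right)} = 0$
$c{\left(Z \right)} = Z \left(21 + Z\right)$ ($c{\left(Z \right)} = \left(Z + 21\right) \left(Z + 0\right) = \left(21 + Z\right) Z = Z \left(21 + Z\right)$)
$l{\left(D \right)} = \frac{D^{\frac{3}{2}}}{9}$ ($l{\left(D \right)} = D \frac{1}{9} \sqrt{D} = \frac{D}{9} \sqrt{D} = \frac{D^{\frac{3}{2}}}{9}$)
$c{\left(62 \right)} - l{\left(5 - -9 \right)} = 62 \left(21 + 62\right) - \frac{\left(5 - -9\right)^{\frac{3}{2}}}{9} = 62 \cdot 83 - \frac{\left(5 + 9\right)^{\frac{3}{2}}}{9} = 5146 - \frac{14^{\frac{3}{2}}}{9} = 5146 - \frac{14 \sqrt{14}}{9}$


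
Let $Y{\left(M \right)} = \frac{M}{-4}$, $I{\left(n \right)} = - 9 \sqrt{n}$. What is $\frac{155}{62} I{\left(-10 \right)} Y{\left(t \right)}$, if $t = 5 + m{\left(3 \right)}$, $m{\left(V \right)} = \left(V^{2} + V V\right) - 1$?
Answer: $\frac{495 i \sqrt{10}}{4} \approx 391.33 i$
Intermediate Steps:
$m{\left(V \right)} = -1 + 2 V^{2}$ ($m{\left(V \right)} = \left(V^{2} + V^{2}\right) - 1 = 2 V^{2} - 1 = -1 + 2 V^{2}$)
$t = 22$ ($t = 5 - \left(1 - 2 \cdot 3^{2}\right) = 5 + \left(-1 + 2 \cdot 9\right) = 5 + \left(-1 + 18\right) = 5 + 17 = 22$)
$Y{\left(M \right)} = - \frac{M}{4}$ ($Y{\left(M \right)} = M \left(- \frac{1}{4}\right) = - \frac{M}{4}$)
$\frac{155}{62} I{\left(-10 \right)} Y{\left(t \right)} = \frac{155}{62} \left(- 9 \sqrt{-10}\right) \left(\left(- \frac{1}{4}\right) 22\right) = 155 \cdot \frac{1}{62} \left(- 9 i \sqrt{10}\right) \left(- \frac{11}{2}\right) = \frac{5 \left(- 9 i \sqrt{10}\right)}{2} \left(- \frac{11}{2}\right) = - \frac{45 i \sqrt{10}}{2} \left(- \frac{11}{2}\right) = \frac{495 i \sqrt{10}}{4}$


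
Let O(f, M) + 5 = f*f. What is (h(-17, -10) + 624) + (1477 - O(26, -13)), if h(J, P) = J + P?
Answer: 1403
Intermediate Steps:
O(f, M) = -5 + f² (O(f, M) = -5 + f*f = -5 + f²)
(h(-17, -10) + 624) + (1477 - O(26, -13)) = ((-17 - 10) + 624) + (1477 - (-5 + 26²)) = (-27 + 624) + (1477 - (-5 + 676)) = 597 + (1477 - 1*671) = 597 + (1477 - 671) = 597 + 806 = 1403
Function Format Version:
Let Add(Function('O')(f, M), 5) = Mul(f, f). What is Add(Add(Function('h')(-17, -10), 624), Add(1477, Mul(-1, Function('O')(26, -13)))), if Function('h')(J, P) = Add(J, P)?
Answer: 1403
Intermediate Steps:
Function('O')(f, M) = Add(-5, Pow(f, 2)) (Function('O')(f, M) = Add(-5, Mul(f, f)) = Add(-5, Pow(f, 2)))
Add(Add(Function('h')(-17, -10), 624), Add(1477, Mul(-1, Function('O')(26, -13)))) = Add(Add(Add(-17, -10), 624), Add(1477, Mul(-1, Add(-5, Pow(26, 2))))) = Add(Add(-27, 624), Add(1477, Mul(-1, Add(-5, 676)))) = Add(597, Add(1477, Mul(-1, 671))) = Add(597, Add(1477, -671)) = Add(597, 806) = 1403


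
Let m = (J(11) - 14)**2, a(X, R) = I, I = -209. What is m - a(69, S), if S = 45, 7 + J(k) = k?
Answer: 309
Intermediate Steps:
J(k) = -7 + k
a(X, R) = -209
m = 100 (m = ((-7 + 11) - 14)**2 = (4 - 14)**2 = (-10)**2 = 100)
m - a(69, S) = 100 - 1*(-209) = 100 + 209 = 309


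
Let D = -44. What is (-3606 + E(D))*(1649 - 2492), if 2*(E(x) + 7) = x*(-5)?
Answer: 2953029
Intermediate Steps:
E(x) = -7 - 5*x/2 (E(x) = -7 + (x*(-5))/2 = -7 + (-5*x)/2 = -7 - 5*x/2)
(-3606 + E(D))*(1649 - 2492) = (-3606 + (-7 - 5/2*(-44)))*(1649 - 2492) = (-3606 + (-7 + 110))*(-843) = (-3606 + 103)*(-843) = -3503*(-843) = 2953029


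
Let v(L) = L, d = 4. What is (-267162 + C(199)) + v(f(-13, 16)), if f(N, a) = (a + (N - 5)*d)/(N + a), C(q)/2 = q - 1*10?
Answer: -800408/3 ≈ -2.6680e+5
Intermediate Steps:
C(q) = -20 + 2*q (C(q) = 2*(q - 1*10) = 2*(q - 10) = 2*(-10 + q) = -20 + 2*q)
f(N, a) = (-20 + a + 4*N)/(N + a) (f(N, a) = (a + (N - 5)*4)/(N + a) = (a + (-5 + N)*4)/(N + a) = (a + (-20 + 4*N))/(N + a) = (-20 + a + 4*N)/(N + a))
(-267162 + C(199)) + v(f(-13, 16)) = (-267162 + (-20 + 2*199)) + (-20 + 16 + 4*(-13))/(-13 + 16) = (-267162 + (-20 + 398)) + (-20 + 16 - 52)/3 = (-267162 + 378) + (⅓)*(-56) = -266784 - 56/3 = -800408/3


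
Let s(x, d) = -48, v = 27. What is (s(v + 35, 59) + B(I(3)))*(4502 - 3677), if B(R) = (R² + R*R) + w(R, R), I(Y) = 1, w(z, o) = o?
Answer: -37125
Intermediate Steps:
B(R) = R + 2*R² (B(R) = (R² + R*R) + R = (R² + R²) + R = 2*R² + R = R + 2*R²)
(s(v + 35, 59) + B(I(3)))*(4502 - 3677) = (-48 + 1*(1 + 2*1))*(4502 - 3677) = (-48 + 1*(1 + 2))*825 = (-48 + 1*3)*825 = (-48 + 3)*825 = -45*825 = -37125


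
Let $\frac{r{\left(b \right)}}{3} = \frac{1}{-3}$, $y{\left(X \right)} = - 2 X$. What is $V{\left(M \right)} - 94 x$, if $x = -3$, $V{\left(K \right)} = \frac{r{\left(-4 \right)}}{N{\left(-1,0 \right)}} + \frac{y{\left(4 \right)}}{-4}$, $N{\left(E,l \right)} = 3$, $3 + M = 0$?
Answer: $\frac{851}{3} \approx 283.67$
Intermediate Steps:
$M = -3$ ($M = -3 + 0 = -3$)
$r{\left(b \right)} = -1$ ($r{\left(b \right)} = \frac{3}{-3} = 3 \left(- \frac{1}{3}\right) = -1$)
$V{\left(K \right)} = \frac{5}{3}$ ($V{\left(K \right)} = - \frac{1}{3} + \frac{\left(-2\right) 4}{-4} = \left(-1\right) \frac{1}{3} - -2 = - \frac{1}{3} + 2 = \frac{5}{3}$)
$V{\left(M \right)} - 94 x = \frac{5}{3} - -282 = \frac{5}{3} + 282 = \frac{851}{3}$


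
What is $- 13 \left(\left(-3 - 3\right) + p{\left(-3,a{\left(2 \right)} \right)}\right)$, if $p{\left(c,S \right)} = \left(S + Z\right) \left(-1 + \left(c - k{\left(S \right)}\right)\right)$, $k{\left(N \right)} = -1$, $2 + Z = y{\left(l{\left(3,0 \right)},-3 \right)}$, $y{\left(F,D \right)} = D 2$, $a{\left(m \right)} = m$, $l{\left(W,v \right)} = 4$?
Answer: $-156$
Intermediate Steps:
$y{\left(F,D \right)} = 2 D$
$Z = -8$ ($Z = -2 + 2 \left(-3\right) = -2 - 6 = -8$)
$p{\left(c,S \right)} = c \left(-8 + S\right)$ ($p{\left(c,S \right)} = \left(S - 8\right) \left(-1 + \left(c - -1\right)\right) = \left(-8 + S\right) \left(-1 + \left(c + 1\right)\right) = \left(-8 + S\right) \left(-1 + \left(1 + c\right)\right) = \left(-8 + S\right) c = c \left(-8 + S\right)$)
$- 13 \left(\left(-3 - 3\right) + p{\left(-3,a{\left(2 \right)} \right)}\right) = - 13 \left(\left(-3 - 3\right) - 3 \left(-8 + 2\right)\right) = - 13 \left(-6 - -18\right) = - 13 \left(-6 + 18\right) = \left(-13\right) 12 = -156$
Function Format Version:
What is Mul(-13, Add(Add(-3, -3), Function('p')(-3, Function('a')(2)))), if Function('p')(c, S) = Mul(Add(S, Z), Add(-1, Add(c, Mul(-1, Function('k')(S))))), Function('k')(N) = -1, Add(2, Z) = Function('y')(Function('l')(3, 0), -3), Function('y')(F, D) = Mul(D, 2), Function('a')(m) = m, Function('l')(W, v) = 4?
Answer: -156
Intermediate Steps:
Function('y')(F, D) = Mul(2, D)
Z = -8 (Z = Add(-2, Mul(2, -3)) = Add(-2, -6) = -8)
Function('p')(c, S) = Mul(c, Add(-8, S)) (Function('p')(c, S) = Mul(Add(S, -8), Add(-1, Add(c, Mul(-1, -1)))) = Mul(Add(-8, S), Add(-1, Add(c, 1))) = Mul(Add(-8, S), Add(-1, Add(1, c))) = Mul(Add(-8, S), c) = Mul(c, Add(-8, S)))
Mul(-13, Add(Add(-3, -3), Function('p')(-3, Function('a')(2)))) = Mul(-13, Add(Add(-3, -3), Mul(-3, Add(-8, 2)))) = Mul(-13, Add(-6, Mul(-3, -6))) = Mul(-13, Add(-6, 18)) = Mul(-13, 12) = -156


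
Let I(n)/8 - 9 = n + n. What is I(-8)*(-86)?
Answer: 4816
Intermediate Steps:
I(n) = 72 + 16*n (I(n) = 72 + 8*(n + n) = 72 + 8*(2*n) = 72 + 16*n)
I(-8)*(-86) = (72 + 16*(-8))*(-86) = (72 - 128)*(-86) = -56*(-86) = 4816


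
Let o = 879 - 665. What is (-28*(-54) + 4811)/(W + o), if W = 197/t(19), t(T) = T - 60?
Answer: 259243/8577 ≈ 30.225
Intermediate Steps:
t(T) = -60 + T
o = 214
W = -197/41 (W = 197/(-60 + 19) = 197/(-41) = 197*(-1/41) = -197/41 ≈ -4.8049)
(-28*(-54) + 4811)/(W + o) = (-28*(-54) + 4811)/(-197/41 + 214) = (1512 + 4811)/(8577/41) = 6323*(41/8577) = 259243/8577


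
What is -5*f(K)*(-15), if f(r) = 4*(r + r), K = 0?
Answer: 0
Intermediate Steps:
f(r) = 8*r (f(r) = 4*(2*r) = 8*r)
-5*f(K)*(-15) = -40*0*(-15) = -5*0*(-15) = 0*(-15) = 0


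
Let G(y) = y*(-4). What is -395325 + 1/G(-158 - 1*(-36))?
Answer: -192918599/488 ≈ -3.9533e+5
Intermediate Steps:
G(y) = -4*y
-395325 + 1/G(-158 - 1*(-36)) = -395325 + 1/(-4*(-158 - 1*(-36))) = -395325 + 1/(-4*(-158 + 36)) = -395325 + 1/(-4*(-122)) = -395325 + 1/488 = -192918599/488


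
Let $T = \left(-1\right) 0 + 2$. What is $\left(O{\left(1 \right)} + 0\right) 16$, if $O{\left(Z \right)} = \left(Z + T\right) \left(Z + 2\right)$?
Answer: $144$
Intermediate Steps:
$T = 2$ ($T = 0 + 2 = 2$)
$O{\left(Z \right)} = \left(2 + Z\right)^{2}$ ($O{\left(Z \right)} = \left(Z + 2\right) \left(Z + 2\right) = \left(2 + Z\right) \left(2 + Z\right) = \left(2 + Z\right)^{2}$)
$\left(O{\left(1 \right)} + 0\right) 16 = \left(\left(4 + 1^{2} + 4 \cdot 1\right) + 0\right) 16 = \left(\left(4 + 1 + 4\right) + 0\right) 16 = \left(9 + 0\right) 16 = 9 \cdot 16 = 144$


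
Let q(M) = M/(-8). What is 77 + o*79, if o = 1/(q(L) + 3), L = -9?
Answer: 3173/33 ≈ 96.151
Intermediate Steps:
q(M) = -M/8 (q(M) = M*(-1/8) = -M/8)
o = 8/33 (o = 1/(-1/8*(-9) + 3) = 1/(9/8 + 3) = 1/(33/8) = 8/33 ≈ 0.24242)
77 + o*79 = 77 + (8/33)*79 = 77 + 632/33 = 3173/33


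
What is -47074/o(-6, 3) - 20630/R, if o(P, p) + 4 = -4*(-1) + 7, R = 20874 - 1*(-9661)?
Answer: -287509800/42749 ≈ -6725.5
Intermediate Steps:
R = 30535 (R = 20874 + 9661 = 30535)
o(P, p) = 7 (o(P, p) = -4 + (-4*(-1) + 7) = -4 + (4 + 7) = -4 + 11 = 7)
-47074/o(-6, 3) - 20630/R = -47074/7 - 20630/30535 = -47074*1/7 - 20630*1/30535 = -47074/7 - 4126/6107 = -287509800/42749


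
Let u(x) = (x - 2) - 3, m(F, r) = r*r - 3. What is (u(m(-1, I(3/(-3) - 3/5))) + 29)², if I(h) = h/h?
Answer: 484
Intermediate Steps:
I(h) = 1
m(F, r) = -3 + r² (m(F, r) = r² - 3 = -3 + r²)
u(x) = -5 + x (u(x) = (-2 + x) - 3 = -5 + x)
(u(m(-1, I(3/(-3) - 3/5))) + 29)² = ((-5 + (-3 + 1²)) + 29)² = ((-5 + (-3 + 1)) + 29)² = ((-5 - 2) + 29)² = (-7 + 29)² = 22² = 484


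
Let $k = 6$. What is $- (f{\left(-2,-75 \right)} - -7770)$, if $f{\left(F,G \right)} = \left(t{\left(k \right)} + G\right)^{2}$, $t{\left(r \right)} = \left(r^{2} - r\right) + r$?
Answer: $-9291$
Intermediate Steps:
$t{\left(r \right)} = r^{2}$
$f{\left(F,G \right)} = \left(36 + G\right)^{2}$ ($f{\left(F,G \right)} = \left(6^{2} + G\right)^{2} = \left(36 + G\right)^{2}$)
$- (f{\left(-2,-75 \right)} - -7770) = - (\left(36 - 75\right)^{2} - -7770) = - (\left(-39\right)^{2} + 7770) = - (1521 + 7770) = \left(-1\right) 9291 = -9291$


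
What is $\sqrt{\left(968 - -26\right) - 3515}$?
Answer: $i \sqrt{2521} \approx 50.21 i$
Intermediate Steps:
$\sqrt{\left(968 - -26\right) - 3515} = \sqrt{\left(968 + 26\right) - 3515} = \sqrt{994 - 3515} = \sqrt{-2521} = i \sqrt{2521}$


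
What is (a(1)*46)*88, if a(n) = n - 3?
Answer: -8096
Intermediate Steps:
a(n) = -3 + n
(a(1)*46)*88 = ((-3 + 1)*46)*88 = -2*46*88 = -92*88 = -8096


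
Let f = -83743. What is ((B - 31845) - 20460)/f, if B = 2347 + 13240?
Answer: 3338/7613 ≈ 0.43846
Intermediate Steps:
B = 15587
((B - 31845) - 20460)/f = ((15587 - 31845) - 20460)/(-83743) = (-16258 - 20460)*(-1/83743) = -36718*(-1/83743) = 3338/7613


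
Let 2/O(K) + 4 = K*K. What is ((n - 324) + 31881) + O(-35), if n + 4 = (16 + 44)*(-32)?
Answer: 36181895/1221 ≈ 29633.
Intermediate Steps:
n = -1924 (n = -4 + (16 + 44)*(-32) = -4 + 60*(-32) = -4 - 1920 = -1924)
O(K) = 2/(-4 + K**2) (O(K) = 2/(-4 + K*K) = 2/(-4 + K**2))
((n - 324) + 31881) + O(-35) = ((-1924 - 324) + 31881) + 2/(-4 + (-35)**2) = (-2248 + 31881) + 2/(-4 + 1225) = 29633 + 2/1221 = 36181895/1221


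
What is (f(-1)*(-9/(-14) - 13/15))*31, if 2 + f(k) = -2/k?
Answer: 0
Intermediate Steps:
f(k) = -2 - 2/k
(f(-1)*(-9/(-14) - 13/15))*31 = ((-2 - 2/(-1))*(-9/(-14) - 13/15))*31 = ((-2 - 2*(-1))*(-9*(-1/14) - 13*1/15))*31 = ((-2 + 2)*(9/14 - 13/15))*31 = (0*(-47/210))*31 = 0*31 = 0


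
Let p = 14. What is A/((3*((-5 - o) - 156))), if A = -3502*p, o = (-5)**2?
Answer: 24514/279 ≈ 87.864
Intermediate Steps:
o = 25
A = -49028 (A = -3502*14 = -49028)
A/((3*((-5 - o) - 156))) = -49028*1/(3*((-5 - 1*25) - 156)) = -49028*1/(3*((-5 - 25) - 156)) = -49028*1/(3*(-30 - 156)) = -49028/(3*(-186)) = -49028/(-558) = -49028*(-1/558) = 24514/279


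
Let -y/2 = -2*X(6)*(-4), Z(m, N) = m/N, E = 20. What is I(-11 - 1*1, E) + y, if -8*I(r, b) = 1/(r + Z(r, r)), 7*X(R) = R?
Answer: -8441/616 ≈ -13.703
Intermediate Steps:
X(R) = R/7
y = -96/7 (y = -2*(-2*6/7)*(-4) = -(-24)*(-4)/7 = -2*48/7 = -96/7 ≈ -13.714)
I(r, b) = -1/(8*(1 + r)) (I(r, b) = -1/(8*(r + r/r)) = -1/(8*(r + 1)) = -1/(8*(1 + r)))
I(-11 - 1*1, E) + y = -1/(8 + 8*(-11 - 1*1)) - 96/7 = -1/(8 + 8*(-11 - 1)) - 96/7 = -1/(8 + 8*(-12)) - 96/7 = -1/(8 - 96) - 96/7 = -1/(-88) - 96/7 = -1*(-1/88) - 96/7 = 1/88 - 96/7 = -8441/616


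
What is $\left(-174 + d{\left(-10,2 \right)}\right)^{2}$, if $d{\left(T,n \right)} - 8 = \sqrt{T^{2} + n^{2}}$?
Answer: $27660 - 664 \sqrt{26} \approx 24274.0$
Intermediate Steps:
$d{\left(T,n \right)} = 8 + \sqrt{T^{2} + n^{2}}$
$\left(-174 + d{\left(-10,2 \right)}\right)^{2} = \left(-174 + \left(8 + \sqrt{\left(-10\right)^{2} + 2^{2}}\right)\right)^{2} = \left(-174 + \left(8 + \sqrt{100 + 4}\right)\right)^{2} = \left(-174 + \left(8 + \sqrt{104}\right)\right)^{2} = \left(-174 + \left(8 + 2 \sqrt{26}\right)\right)^{2} = \left(-166 + 2 \sqrt{26}\right)^{2}$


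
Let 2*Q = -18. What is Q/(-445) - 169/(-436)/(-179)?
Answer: 627191/34729580 ≈ 0.018059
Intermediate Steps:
Q = -9 (Q = (½)*(-18) = -9)
Q/(-445) - 169/(-436)/(-179) = -9/(-445) - 169/(-436)/(-179) = -9*(-1/445) - 169*(-1/436)*(-1/179) = 9/445 + (169/436)*(-1/179) = 9/445 - 169/78044 = 627191/34729580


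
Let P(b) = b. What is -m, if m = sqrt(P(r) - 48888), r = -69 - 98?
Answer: -I*sqrt(49055) ≈ -221.48*I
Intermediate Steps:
r = -167
m = I*sqrt(49055) (m = sqrt(-167 - 48888) = sqrt(-49055) = I*sqrt(49055) ≈ 221.48*I)
-m = -I*sqrt(49055)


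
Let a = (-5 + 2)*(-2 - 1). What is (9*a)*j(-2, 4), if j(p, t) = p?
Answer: -162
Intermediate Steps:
a = 9 (a = -3*(-3) = 9)
(9*a)*j(-2, 4) = (9*9)*(-2) = 81*(-2) = -162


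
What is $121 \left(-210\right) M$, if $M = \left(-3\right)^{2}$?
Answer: $-228690$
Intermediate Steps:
$M = 9$
$121 \left(-210\right) M = 121 \left(-210\right) 9 = \left(-25410\right) 9 = -228690$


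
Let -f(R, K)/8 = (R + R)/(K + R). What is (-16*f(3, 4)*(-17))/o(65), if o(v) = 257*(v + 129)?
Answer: -6528/174503 ≈ -0.037409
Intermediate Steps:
f(R, K) = -16*R/(K + R) (f(R, K) = -8*(R + R)/(K + R) = -8*2*R/(K + R) = -16*R/(K + R))
o(v) = 33153 + 257*v (o(v) = 257*(129 + v) = 33153 + 257*v)
(-16*f(3, 4)*(-17))/o(65) = (-(-256)*3/(4 + 3)*(-17))/(33153 + 257*65) = (-(-256)*3/7*(-17))/(33153 + 16705) = (-(-256)*3/7*(-17))/49858 = (-16*(-48/7)*(-17))*(1/49858) = ((768/7)*(-17))*(1/49858) = -13056/7*1/49858 = -6528/174503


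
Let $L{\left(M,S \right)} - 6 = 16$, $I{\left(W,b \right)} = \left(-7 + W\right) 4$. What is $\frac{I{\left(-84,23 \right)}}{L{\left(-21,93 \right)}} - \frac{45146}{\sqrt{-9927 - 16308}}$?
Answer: $- \frac{182}{11} + \frac{45146 i \sqrt{2915}}{8745} \approx -16.545 + 278.73 i$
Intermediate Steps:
$I{\left(W,b \right)} = -28 + 4 W$
$L{\left(M,S \right)} = 22$ ($L{\left(M,S \right)} = 6 + 16 = 22$)
$\frac{I{\left(-84,23 \right)}}{L{\left(-21,93 \right)}} - \frac{45146}{\sqrt{-9927 - 16308}} = \frac{-28 + 4 \left(-84\right)}{22} - \frac{45146}{\sqrt{-9927 - 16308}} = \left(-28 - 336\right) \frac{1}{22} - \frac{45146}{\sqrt{-26235}} = \left(-364\right) \frac{1}{22} - \frac{45146}{3 i \sqrt{2915}} = - \frac{182}{11} - 45146 \left(- \frac{i \sqrt{2915}}{8745}\right) = - \frac{182}{11} + \frac{45146 i \sqrt{2915}}{8745}$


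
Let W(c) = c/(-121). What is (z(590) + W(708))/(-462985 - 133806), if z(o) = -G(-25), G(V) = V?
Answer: -2317/72211711 ≈ -3.2086e-5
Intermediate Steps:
z(o) = 25 (z(o) = -1*(-25) = 25)
W(c) = -c/121 (W(c) = c*(-1/121) = -c/121)
(z(590) + W(708))/(-462985 - 133806) = (25 - 1/121*708)/(-462985 - 133806) = (25 - 708/121)/(-596791) = (2317/121)*(-1/596791) = -2317/72211711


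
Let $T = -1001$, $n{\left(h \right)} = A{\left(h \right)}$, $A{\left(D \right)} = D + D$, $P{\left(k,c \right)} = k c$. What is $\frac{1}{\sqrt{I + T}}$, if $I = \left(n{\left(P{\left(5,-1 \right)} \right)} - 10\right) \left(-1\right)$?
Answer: $- \frac{i \sqrt{109}}{327} \approx - 0.031928 i$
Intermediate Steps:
$P{\left(k,c \right)} = c k$
$A{\left(D \right)} = 2 D$
$n{\left(h \right)} = 2 h$
$I = 20$ ($I = \left(2 \left(\left(-1\right) 5\right) - 10\right) \left(-1\right) = \left(2 \left(-5\right) - 10\right) \left(-1\right) = \left(-10 - 10\right) \left(-1\right) = \left(-20\right) \left(-1\right) = 20$)
$\frac{1}{\sqrt{I + T}} = \frac{1}{\sqrt{20 - 1001}} = \frac{1}{\sqrt{-981}} = \frac{1}{3 i \sqrt{109}} = - \frac{i \sqrt{109}}{327}$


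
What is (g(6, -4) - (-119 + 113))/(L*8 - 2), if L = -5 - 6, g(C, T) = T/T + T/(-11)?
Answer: -9/110 ≈ -0.081818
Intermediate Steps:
g(C, T) = 1 - T/11 (g(C, T) = 1 + T*(-1/11) = 1 - T/11)
L = -11
(g(6, -4) - (-119 + 113))/(L*8 - 2) = ((1 - 1/11*(-4)) - (-119 + 113))/(-11*8 - 2) = ((1 + 4/11) - 1*(-6))/(-88 - 2) = (15/11 + 6)/(-90) = (81/11)*(-1/90) = -9/110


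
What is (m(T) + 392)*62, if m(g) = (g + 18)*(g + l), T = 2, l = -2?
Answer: 24304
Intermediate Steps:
m(g) = (-2 + g)*(18 + g) (m(g) = (g + 18)*(g - 2) = (18 + g)*(-2 + g) = (-2 + g)*(18 + g))
(m(T) + 392)*62 = ((-36 + 2² + 16*2) + 392)*62 = ((-36 + 4 + 32) + 392)*62 = (0 + 392)*62 = 392*62 = 24304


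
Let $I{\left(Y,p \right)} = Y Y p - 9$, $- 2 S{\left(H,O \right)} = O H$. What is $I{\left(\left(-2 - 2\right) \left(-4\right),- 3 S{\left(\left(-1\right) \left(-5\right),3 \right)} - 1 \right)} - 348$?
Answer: $5147$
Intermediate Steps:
$S{\left(H,O \right)} = - \frac{H O}{2}$ ($S{\left(H,O \right)} = - \frac{O H}{2} = - \frac{H O}{2}$)
$I{\left(Y,p \right)} = -9 + p Y^{2}$ ($I{\left(Y,p \right)} = Y^{2} p - 9 = p Y^{2} - 9 = -9 + p Y^{2}$)
$I{\left(\left(-2 - 2\right) \left(-4\right),- 3 S{\left(\left(-1\right) \left(-5\right),3 \right)} - 1 \right)} - 348 = \left(-9 + \left(- 3 \left(\left(- \frac{1}{2}\right) \left(\left(-1\right) \left(-5\right)\right) 3\right) - 1\right) \left(\left(-2 - 2\right) \left(-4\right)\right)^{2}\right) - 348 = \left(-9 + \left(- 3 \left(\left(- \frac{1}{2}\right) 5 \cdot 3\right) - 1\right) \left(\left(-4\right) \left(-4\right)\right)^{2}\right) - 348 = \left(-9 + \left(\left(-3\right) \left(- \frac{15}{2}\right) - 1\right) 16^{2}\right) - 348 = \left(-9 + \left(\frac{45}{2} - 1\right) 256\right) - 348 = \left(-9 + \frac{43}{2} \cdot 256\right) - 348 = \left(-9 + 5504\right) - 348 = 5495 - 348 = 5147$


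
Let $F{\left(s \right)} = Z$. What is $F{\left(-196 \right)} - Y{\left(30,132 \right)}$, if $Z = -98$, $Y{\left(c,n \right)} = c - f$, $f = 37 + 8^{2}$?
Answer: $-27$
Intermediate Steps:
$f = 101$ ($f = 37 + 64 = 101$)
$Y{\left(c,n \right)} = -101 + c$ ($Y{\left(c,n \right)} = c - 101 = -101 + c$)
$F{\left(s \right)} = -98$
$F{\left(-196 \right)} - Y{\left(30,132 \right)} = -98 - \left(-101 + 30\right) = -98 - -71 = -98 + 71 = -27$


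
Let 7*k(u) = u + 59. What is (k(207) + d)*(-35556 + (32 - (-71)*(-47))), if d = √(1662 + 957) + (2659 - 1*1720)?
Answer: -37967197 - 116583*√291 ≈ -3.9956e+7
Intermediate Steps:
k(u) = 59/7 + u/7 (k(u) = (u + 59)/7 = (59 + u)/7 = 59/7 + u/7)
d = 939 + 3*√291 (d = √2619 + (2659 - 1720) = 3*√291 + 939 = 939 + 3*√291 ≈ 990.18)
(k(207) + d)*(-35556 + (32 - (-71)*(-47))) = ((59/7 + (⅐)*207) + (939 + 3*√291))*(-35556 + (32 - (-71)*(-47))) = ((59/7 + 207/7) + (939 + 3*√291))*(-35556 + (32 - 71*47)) = (38 + (939 + 3*√291))*(-35556 + (32 - 3337)) = (977 + 3*√291)*(-35556 - 3305) = (977 + 3*√291)*(-38861) = -37967197 - 116583*√291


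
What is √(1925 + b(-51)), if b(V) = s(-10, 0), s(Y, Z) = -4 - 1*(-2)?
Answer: √1923 ≈ 43.852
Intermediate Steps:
s(Y, Z) = -2 (s(Y, Z) = -4 + 2 = -2)
b(V) = -2
√(1925 + b(-51)) = √(1925 - 2) = √1923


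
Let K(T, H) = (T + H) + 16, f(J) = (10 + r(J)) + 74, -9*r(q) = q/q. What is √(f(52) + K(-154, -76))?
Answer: I*√1171/3 ≈ 11.407*I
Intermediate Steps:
r(q) = -⅑ (r(q) = -q/(9*q) = -⅑*1 = -⅑)
f(J) = 755/9 (f(J) = (10 - ⅑) + 74 = 89/9 + 74 = 755/9)
K(T, H) = 16 + H + T (K(T, H) = (H + T) + 16 = 16 + H + T)
√(f(52) + K(-154, -76)) = √(755/9 + (16 - 76 - 154)) = √(755/9 - 214) = √(-1171/9) = I*√1171/3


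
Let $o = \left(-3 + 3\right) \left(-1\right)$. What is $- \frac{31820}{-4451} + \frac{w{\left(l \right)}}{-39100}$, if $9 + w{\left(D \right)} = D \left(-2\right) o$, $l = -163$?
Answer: $\frac{1244202059}{174034100} \approx 7.1492$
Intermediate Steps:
$o = 0$ ($o = 0 \left(-1\right) = 0$)
$w{\left(D \right)} = -9$ ($w{\left(D \right)} = -9 + D \left(-2\right) 0 = -9 + - 2 D 0 = -9 + 0 = -9$)
$- \frac{31820}{-4451} + \frac{w{\left(l \right)}}{-39100} = - \frac{31820}{-4451} - \frac{9}{-39100} = \left(-31820\right) \left(- \frac{1}{4451}\right) - - \frac{9}{39100} = \frac{31820}{4451} + \frac{9}{39100} = \frac{1244202059}{174034100}$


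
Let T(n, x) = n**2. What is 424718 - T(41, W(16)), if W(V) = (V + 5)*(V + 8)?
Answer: 423037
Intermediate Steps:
W(V) = (5 + V)*(8 + V)
424718 - T(41, W(16)) = 424718 - 1*41**2 = 424718 - 1*1681 = 424718 - 1681 = 423037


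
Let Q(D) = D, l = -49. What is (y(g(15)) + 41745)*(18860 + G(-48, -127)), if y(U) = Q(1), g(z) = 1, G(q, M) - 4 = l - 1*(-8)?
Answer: 785784958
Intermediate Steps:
G(q, M) = -37 (G(q, M) = 4 + (-49 - 1*(-8)) = 4 + (-49 + 8) = 4 - 41 = -37)
y(U) = 1
(y(g(15)) + 41745)*(18860 + G(-48, -127)) = (1 + 41745)*(18860 - 37) = 41746*18823 = 785784958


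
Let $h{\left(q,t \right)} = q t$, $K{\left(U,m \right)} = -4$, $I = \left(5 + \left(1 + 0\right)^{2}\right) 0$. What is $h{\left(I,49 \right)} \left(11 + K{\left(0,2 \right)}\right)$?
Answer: $0$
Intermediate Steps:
$I = 0$ ($I = \left(5 + 1^{2}\right) 0 = \left(5 + 1\right) 0 = 6 \cdot 0 = 0$)
$h{\left(I,49 \right)} \left(11 + K{\left(0,2 \right)}\right) = 0 \cdot 49 \left(11 - 4\right) = 0 \cdot 7 = 0$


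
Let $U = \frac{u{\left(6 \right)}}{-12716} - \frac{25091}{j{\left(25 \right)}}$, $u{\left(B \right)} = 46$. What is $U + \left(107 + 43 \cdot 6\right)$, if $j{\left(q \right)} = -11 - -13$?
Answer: $- \frac{38721821}{3179} \approx -12181.0$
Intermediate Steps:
$j{\left(q \right)} = 2$ ($j{\left(q \right)} = -11 + 13 = 2$)
$U = - \frac{39882156}{3179}$ ($U = \frac{46}{-12716} - \frac{25091}{2} = 46 \left(- \frac{1}{12716}\right) - \frac{25091}{2} = - \frac{23}{6358} - \frac{25091}{2} = - \frac{39882156}{3179} \approx -12546.0$)
$U + \left(107 + 43 \cdot 6\right) = - \frac{39882156}{3179} + \left(107 + 43 \cdot 6\right) = - \frac{39882156}{3179} + \left(107 + 258\right) = - \frac{39882156}{3179} + 365 = - \frac{38721821}{3179}$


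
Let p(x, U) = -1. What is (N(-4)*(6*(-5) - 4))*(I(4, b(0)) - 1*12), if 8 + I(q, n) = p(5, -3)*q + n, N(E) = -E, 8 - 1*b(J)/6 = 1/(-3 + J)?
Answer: -3536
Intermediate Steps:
b(J) = 48 - 6/(-3 + J)
I(q, n) = -8 + n - q (I(q, n) = -8 + (-q + n) = -8 + (n - q) = -8 + n - q)
(N(-4)*(6*(-5) - 4))*(I(4, b(0)) - 1*12) = ((-1*(-4))*(6*(-5) - 4))*((-8 + 6*(-25 + 8*0)/(-3 + 0) - 1*4) - 1*12) = (4*(-30 - 4))*((-8 + 6*(-25 + 0)/(-3) - 4) - 12) = (4*(-34))*((-8 + 6*(-⅓)*(-25) - 4) - 12) = -136*((-8 + 50 - 4) - 12) = -136*(38 - 12) = -136*26 = -3536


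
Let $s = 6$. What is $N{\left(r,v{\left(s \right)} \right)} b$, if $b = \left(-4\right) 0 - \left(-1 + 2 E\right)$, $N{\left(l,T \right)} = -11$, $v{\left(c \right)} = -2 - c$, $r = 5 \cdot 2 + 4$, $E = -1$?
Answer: $-33$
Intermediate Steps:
$r = 14$ ($r = 10 + 4 = 14$)
$b = 3$ ($b = \left(-4\right) 0 + \left(1 - -2\right) = 0 + \left(1 + 2\right) = 0 + 3 = 3$)
$N{\left(r,v{\left(s \right)} \right)} b = \left(-11\right) 3 = -33$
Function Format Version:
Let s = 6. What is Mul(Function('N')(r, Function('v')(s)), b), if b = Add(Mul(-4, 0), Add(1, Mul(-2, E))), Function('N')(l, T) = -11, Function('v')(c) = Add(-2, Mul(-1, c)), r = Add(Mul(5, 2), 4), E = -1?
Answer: -33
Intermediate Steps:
r = 14 (r = Add(10, 4) = 14)
b = 3 (b = Add(Mul(-4, 0), Add(1, Mul(-2, -1))) = Add(0, Add(1, 2)) = Add(0, 3) = 3)
Mul(Function('N')(r, Function('v')(s)), b) = Mul(-11, 3) = -33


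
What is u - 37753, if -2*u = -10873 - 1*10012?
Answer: -54621/2 ≈ -27311.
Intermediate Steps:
u = 20885/2 (u = -(-10873 - 1*10012)/2 = -(-10873 - 10012)/2 = -1/2*(-20885) = 20885/2 ≈ 10443.)
u - 37753 = 20885/2 - 37753 = -54621/2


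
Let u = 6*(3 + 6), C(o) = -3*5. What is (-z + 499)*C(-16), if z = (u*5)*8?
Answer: 24915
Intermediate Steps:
C(o) = -15
u = 54 (u = 6*9 = 54)
z = 2160 (z = (54*5)*8 = 270*8 = 2160)
(-z + 499)*C(-16) = (-1*2160 + 499)*(-15) = (-2160 + 499)*(-15) = -1661*(-15) = 24915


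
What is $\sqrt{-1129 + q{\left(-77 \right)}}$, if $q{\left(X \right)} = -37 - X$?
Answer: $33 i \approx 33.0 i$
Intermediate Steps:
$\sqrt{-1129 + q{\left(-77 \right)}} = \sqrt{-1129 - -40} = \sqrt{-1129 + \left(-37 + 77\right)} = \sqrt{-1129 + 40} = \sqrt{-1089} = 33 i$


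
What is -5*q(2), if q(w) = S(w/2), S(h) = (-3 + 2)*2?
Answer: 10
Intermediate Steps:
S(h) = -2 (S(h) = -1*2 = -2)
q(w) = -2
-5*q(2) = -5*(-2) = 10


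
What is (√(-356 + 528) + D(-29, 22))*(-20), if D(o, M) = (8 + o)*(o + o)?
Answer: -24360 - 40*√43 ≈ -24622.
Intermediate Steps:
D(o, M) = 2*o*(8 + o) (D(o, M) = (8 + o)*(2*o) = 2*o*(8 + o))
(√(-356 + 528) + D(-29, 22))*(-20) = (√(-356 + 528) + 2*(-29)*(8 - 29))*(-20) = (√172 + 2*(-29)*(-21))*(-20) = (2*√43 + 1218)*(-20) = (1218 + 2*√43)*(-20) = -24360 - 40*√43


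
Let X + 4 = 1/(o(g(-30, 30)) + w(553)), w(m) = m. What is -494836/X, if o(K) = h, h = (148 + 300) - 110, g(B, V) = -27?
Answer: 440898876/3563 ≈ 1.2374e+5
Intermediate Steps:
h = 338 (h = 448 - 110 = 338)
o(K) = 338
X = -3563/891 (X = -4 + 1/(338 + 553) = -4 + 1/891 = -3563/891 ≈ -3.9989)
-494836/X = -494836/(-3563/891) = -494836*(-891/3563) = 440898876/3563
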